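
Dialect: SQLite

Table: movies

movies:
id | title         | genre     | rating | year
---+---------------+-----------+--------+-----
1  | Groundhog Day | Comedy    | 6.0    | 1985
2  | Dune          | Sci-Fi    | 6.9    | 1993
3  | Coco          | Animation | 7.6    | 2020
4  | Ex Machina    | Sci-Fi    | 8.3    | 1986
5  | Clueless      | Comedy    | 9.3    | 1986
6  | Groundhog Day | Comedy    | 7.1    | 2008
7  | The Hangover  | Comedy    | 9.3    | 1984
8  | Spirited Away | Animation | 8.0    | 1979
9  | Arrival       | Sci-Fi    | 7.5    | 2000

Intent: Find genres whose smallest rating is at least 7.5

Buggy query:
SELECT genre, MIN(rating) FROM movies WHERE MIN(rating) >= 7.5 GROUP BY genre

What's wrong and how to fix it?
Bug: Aggregates like MIN are computed per group after WHERE runs

Fix: Replace WHERE with HAVING after the GROUP BY

Corrected query:
SELECT genre, MIN(rating) FROM movies GROUP BY genre HAVING MIN(rating) >= 7.5

Result:
genre     | MIN(rating)
----------+------------
Animation | 7.6        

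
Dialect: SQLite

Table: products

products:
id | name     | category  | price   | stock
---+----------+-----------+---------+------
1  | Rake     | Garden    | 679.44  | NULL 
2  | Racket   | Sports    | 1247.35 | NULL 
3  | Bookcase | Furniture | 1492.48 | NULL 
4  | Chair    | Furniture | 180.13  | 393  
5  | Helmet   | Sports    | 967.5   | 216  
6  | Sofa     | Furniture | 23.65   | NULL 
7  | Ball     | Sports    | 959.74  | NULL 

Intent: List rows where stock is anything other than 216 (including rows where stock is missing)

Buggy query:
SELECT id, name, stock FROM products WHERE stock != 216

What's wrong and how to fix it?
Bug: 'stock != 216' is unknown when stock is NULL, so NULL rows are silently excluded

Fix: Handle NULL separately with IS NULL alongside the inequality

Corrected query:
SELECT id, name, stock FROM products WHERE stock != 216 OR stock IS NULL

Result:
id | name     | stock
---+----------+------
1  | Rake     | NULL 
2  | Racket   | NULL 
3  | Bookcase | NULL 
4  | Chair    | 393  
6  | Sofa     | NULL 
7  | Ball     | NULL 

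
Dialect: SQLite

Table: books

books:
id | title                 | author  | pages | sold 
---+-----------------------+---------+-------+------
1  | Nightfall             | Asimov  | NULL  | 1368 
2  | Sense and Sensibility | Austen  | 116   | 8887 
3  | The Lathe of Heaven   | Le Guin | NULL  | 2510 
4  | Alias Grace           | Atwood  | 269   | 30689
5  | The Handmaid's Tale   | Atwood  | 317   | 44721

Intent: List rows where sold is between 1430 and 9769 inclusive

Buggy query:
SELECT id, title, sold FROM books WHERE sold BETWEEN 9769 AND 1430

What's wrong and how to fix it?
Bug: BETWEEN expects the lower bound first; with 9769 AND 1430 the range is empty

Fix: Swap the bounds so the smaller value comes first

Corrected query:
SELECT id, title, sold FROM books WHERE sold BETWEEN 1430 AND 9769

Result:
id | title                 | sold
---+-----------------------+-----
2  | Sense and Sensibility | 8887
3  | The Lathe of Heaven   | 2510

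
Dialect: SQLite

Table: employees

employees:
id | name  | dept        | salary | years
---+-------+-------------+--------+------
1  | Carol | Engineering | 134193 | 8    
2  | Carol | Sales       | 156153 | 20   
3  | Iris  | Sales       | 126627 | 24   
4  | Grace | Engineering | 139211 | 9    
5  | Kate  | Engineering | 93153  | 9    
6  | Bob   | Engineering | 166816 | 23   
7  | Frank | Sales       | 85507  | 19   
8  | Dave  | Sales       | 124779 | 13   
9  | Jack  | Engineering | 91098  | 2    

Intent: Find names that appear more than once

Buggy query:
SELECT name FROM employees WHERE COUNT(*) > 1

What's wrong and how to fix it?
Bug: COUNT(*) is an aggregate and cannot be used in WHERE

Fix: GROUP BY name, then filter groups with HAVING COUNT(*) > 1

Corrected query:
SELECT name FROM employees GROUP BY name HAVING COUNT(*) > 1

Result:
name 
-----
Carol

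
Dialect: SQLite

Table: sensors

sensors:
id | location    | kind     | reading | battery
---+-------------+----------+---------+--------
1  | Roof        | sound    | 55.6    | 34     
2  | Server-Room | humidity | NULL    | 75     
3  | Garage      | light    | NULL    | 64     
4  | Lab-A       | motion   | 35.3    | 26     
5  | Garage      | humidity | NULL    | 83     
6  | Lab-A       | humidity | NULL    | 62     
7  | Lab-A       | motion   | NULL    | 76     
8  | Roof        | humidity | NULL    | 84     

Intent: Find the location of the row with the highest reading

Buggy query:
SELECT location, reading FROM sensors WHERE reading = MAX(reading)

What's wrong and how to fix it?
Bug: MAX(reading) is an aggregate and cannot be used directly in WHERE

Fix: Use a subquery: WHERE reading = (SELECT MAX(reading) FROM sensors)

Corrected query:
SELECT location, reading FROM sensors WHERE reading = (SELECT MAX(reading) FROM sensors)

Result:
location | reading
---------+--------
Roof     | 55.6   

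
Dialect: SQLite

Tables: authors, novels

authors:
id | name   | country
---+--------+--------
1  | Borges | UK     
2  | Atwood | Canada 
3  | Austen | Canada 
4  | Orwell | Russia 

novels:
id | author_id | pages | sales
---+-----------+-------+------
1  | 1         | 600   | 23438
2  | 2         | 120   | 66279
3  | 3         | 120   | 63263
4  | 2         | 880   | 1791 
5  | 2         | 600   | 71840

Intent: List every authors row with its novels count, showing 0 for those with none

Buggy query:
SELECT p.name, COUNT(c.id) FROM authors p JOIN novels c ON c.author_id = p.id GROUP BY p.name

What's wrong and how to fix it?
Bug: An inner join excludes parents with zero children

Fix: Use LEFT JOIN so parents without children still appear (COUNT(c.id) gives 0)

Corrected query:
SELECT p.name, COUNT(c.id) FROM authors p LEFT JOIN novels c ON c.author_id = p.id GROUP BY p.name

Result:
name   | COUNT(c.id)
-------+------------
Atwood | 3          
Austen | 1          
Borges | 1          
Orwell | 0          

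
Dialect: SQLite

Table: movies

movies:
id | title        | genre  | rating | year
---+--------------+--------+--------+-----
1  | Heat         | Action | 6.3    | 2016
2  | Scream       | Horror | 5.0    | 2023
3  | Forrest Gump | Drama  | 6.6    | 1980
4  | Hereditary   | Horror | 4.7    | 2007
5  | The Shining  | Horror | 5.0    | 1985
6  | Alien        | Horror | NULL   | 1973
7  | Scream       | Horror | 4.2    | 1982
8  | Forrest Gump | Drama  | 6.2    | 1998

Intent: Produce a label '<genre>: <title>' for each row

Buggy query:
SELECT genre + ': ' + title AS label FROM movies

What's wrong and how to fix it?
Bug: '+' is numeric addition; on text columns SQLite converts them to 0 instead of concatenating

Fix: Replace + with || to concatenate text

Corrected query:
SELECT genre || ': ' || title AS label FROM movies

Result:
label              
-------------------
Action: Heat       
Horror: Scream     
Drama: Forrest Gump
Horror: Hereditary 
Horror: The Shining
Horror: Alien      
Horror: Scream     
Drama: Forrest Gump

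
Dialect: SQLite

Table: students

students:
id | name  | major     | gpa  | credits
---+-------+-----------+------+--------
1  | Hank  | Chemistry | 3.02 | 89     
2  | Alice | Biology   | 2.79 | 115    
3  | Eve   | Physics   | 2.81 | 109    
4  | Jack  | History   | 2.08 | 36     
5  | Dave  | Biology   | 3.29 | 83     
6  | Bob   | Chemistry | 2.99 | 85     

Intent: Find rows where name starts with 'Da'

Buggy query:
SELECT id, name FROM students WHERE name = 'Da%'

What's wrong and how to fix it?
Bug: Wildcards only work with LIKE; '=' treats '%' as a literal character

Fix: Use LIKE for wildcard pattern matching

Corrected query:
SELECT id, name FROM students WHERE name LIKE 'Da%'

Result:
id | name
---+-----
5  | Dave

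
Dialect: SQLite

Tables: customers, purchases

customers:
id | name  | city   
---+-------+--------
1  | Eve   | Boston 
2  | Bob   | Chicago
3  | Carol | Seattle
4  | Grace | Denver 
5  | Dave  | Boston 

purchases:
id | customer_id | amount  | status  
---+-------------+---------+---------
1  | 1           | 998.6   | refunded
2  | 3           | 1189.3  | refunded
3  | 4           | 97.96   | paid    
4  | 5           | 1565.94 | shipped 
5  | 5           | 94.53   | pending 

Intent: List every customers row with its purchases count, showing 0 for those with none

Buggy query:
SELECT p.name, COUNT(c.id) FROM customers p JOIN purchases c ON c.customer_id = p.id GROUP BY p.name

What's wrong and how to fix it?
Bug: INNER JOIN drops customers rows that have no matching purchases rows

Fix: Use LEFT JOIN so parents without children still appear (COUNT(c.id) gives 0)

Corrected query:
SELECT p.name, COUNT(c.id) FROM customers p LEFT JOIN purchases c ON c.customer_id = p.id GROUP BY p.name

Result:
name  | COUNT(c.id)
------+------------
Bob   | 0          
Carol | 1          
Dave  | 2          
Eve   | 1          
Grace | 1          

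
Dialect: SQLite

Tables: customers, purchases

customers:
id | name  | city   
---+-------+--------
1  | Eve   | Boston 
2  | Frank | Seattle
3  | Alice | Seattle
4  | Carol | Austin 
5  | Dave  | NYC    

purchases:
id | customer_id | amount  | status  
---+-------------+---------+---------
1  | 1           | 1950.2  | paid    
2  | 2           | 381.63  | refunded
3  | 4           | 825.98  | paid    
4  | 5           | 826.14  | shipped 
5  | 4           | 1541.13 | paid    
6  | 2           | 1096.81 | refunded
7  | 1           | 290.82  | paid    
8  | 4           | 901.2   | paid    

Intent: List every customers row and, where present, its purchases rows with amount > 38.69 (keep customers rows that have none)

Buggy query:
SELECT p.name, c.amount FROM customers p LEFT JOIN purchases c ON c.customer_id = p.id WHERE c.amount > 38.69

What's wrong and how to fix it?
Bug: A WHERE condition on the right-hand table after LEFT JOIN drops unmatched parents

Fix: Put 'c.amount > 38.69' in the JOIN's ON clause instead of WHERE

Corrected query:
SELECT p.name, c.amount FROM customers p LEFT JOIN purchases c ON c.customer_id = p.id AND c.amount > 38.69

Result:
name  | amount 
------+--------
Eve   | 290.82 
Eve   | 1950.2 
Frank | 381.63 
Frank | 1096.81
Alice | NULL   
Carol | 825.98 
Carol | 901.2  
Carol | 1541.13
Dave  | 826.14 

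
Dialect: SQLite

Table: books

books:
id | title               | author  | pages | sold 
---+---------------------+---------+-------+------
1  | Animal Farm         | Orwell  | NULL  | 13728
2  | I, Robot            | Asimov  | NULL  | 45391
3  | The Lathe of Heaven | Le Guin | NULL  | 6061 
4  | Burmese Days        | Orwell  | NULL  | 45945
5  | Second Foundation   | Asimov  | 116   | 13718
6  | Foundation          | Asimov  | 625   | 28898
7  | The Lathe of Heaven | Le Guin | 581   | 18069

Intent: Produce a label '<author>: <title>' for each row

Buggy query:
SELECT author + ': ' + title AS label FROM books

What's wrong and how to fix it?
Bug: SQLite uses || for string concatenation; + coerces text to numbers (yielding 0)

Fix: Use the || operator for string concatenation

Corrected query:
SELECT author || ': ' || title AS label FROM books

Result:
label                       
----------------------------
Orwell: Animal Farm         
Asimov: I, Robot            
Le Guin: The Lathe of Heaven
Orwell: Burmese Days        
Asimov: Second Foundation   
Asimov: Foundation          
Le Guin: The Lathe of Heaven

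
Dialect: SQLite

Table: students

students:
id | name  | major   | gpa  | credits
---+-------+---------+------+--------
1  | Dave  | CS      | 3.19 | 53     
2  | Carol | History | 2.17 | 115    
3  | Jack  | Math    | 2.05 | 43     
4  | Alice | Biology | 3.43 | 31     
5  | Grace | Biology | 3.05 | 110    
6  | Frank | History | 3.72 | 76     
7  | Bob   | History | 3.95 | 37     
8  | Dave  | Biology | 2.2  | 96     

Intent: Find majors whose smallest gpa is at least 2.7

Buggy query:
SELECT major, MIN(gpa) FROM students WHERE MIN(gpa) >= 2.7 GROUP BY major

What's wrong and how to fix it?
Bug: MIN() in WHERE is a misuse of aggregate

Fix: Replace WHERE with HAVING after the GROUP BY

Corrected query:
SELECT major, MIN(gpa) FROM students GROUP BY major HAVING MIN(gpa) >= 2.7

Result:
major | MIN(gpa)
------+---------
CS    | 3.19    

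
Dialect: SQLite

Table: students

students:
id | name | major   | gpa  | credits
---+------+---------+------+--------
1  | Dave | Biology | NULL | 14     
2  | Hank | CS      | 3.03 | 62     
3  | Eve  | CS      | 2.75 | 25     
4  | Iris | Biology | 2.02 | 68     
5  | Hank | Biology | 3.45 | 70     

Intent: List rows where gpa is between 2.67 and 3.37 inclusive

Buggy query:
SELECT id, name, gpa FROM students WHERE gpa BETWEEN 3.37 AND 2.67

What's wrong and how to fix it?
Bug: BETWEEN expects the lower bound first; with 3.37 AND 2.67 the range is empty

Fix: Swap the bounds so the smaller value comes first

Corrected query:
SELECT id, name, gpa FROM students WHERE gpa BETWEEN 2.67 AND 3.37

Result:
id | name | gpa 
---+------+-----
2  | Hank | 3.03
3  | Eve  | 2.75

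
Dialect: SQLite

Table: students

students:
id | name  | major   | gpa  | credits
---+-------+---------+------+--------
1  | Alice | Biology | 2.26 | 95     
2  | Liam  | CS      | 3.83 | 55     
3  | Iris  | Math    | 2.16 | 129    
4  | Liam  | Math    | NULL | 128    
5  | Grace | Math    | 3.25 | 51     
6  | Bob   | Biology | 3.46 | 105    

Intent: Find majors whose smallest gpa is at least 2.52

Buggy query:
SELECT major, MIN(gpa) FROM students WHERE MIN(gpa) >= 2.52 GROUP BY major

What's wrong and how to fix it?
Bug: Aggregates like MIN are computed per group after WHERE runs

Fix: Use HAVING for the per-group MIN condition

Corrected query:
SELECT major, MIN(gpa) FROM students GROUP BY major HAVING MIN(gpa) >= 2.52

Result:
major | MIN(gpa)
------+---------
CS    | 3.83    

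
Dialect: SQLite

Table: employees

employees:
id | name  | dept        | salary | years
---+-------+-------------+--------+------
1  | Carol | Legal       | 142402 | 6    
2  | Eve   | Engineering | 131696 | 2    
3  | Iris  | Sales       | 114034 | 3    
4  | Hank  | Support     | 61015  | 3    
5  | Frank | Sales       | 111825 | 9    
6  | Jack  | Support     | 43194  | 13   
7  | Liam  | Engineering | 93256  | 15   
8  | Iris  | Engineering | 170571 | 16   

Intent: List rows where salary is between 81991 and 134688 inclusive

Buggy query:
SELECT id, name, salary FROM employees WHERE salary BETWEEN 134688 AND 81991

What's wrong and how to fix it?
Bug: The bounds are reversed; BETWEEN a AND b requires a <= b to match anything

Fix: Write BETWEEN 81991 AND 134688

Corrected query:
SELECT id, name, salary FROM employees WHERE salary BETWEEN 81991 AND 134688

Result:
id | name  | salary
---+-------+-------
2  | Eve   | 131696
3  | Iris  | 114034
5  | Frank | 111825
7  | Liam  | 93256 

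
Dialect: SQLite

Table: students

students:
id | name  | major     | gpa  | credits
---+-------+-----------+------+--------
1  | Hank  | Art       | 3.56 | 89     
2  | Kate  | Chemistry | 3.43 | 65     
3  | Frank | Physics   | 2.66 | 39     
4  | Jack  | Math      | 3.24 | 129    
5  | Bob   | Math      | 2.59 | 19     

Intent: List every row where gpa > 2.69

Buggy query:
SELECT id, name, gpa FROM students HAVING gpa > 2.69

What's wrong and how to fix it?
Bug: HAVING filters the output of aggregation, but this query has no GROUP BY and no aggregate functions, so SQLite rejects it (HAVING clause on a non-aggregate query); the condition here is per row

Fix: Replace HAVING with WHERE since the condition applies to individual rows

Corrected query:
SELECT id, name, gpa FROM students WHERE gpa > 2.69

Result:
id | name | gpa 
---+------+-----
1  | Hank | 3.56
2  | Kate | 3.43
4  | Jack | 3.24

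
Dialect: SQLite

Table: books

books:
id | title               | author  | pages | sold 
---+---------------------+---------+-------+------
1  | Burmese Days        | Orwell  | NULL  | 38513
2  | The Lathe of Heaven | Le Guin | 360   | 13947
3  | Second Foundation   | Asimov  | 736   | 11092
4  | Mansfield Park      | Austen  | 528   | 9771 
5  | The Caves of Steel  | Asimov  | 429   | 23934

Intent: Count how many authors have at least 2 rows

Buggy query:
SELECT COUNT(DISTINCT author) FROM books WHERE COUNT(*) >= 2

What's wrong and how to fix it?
Bug: WHERE filters individual rows, not groups, so a group-level COUNT is invalid there

Fix: Group first with HAVING COUNT(*) >= 2, then COUNT the resulting groups

Corrected query:
SELECT COUNT(*) FROM (SELECT author FROM books GROUP BY author HAVING COUNT(*) >= 2)

Result:
COUNT(*)
--------
1       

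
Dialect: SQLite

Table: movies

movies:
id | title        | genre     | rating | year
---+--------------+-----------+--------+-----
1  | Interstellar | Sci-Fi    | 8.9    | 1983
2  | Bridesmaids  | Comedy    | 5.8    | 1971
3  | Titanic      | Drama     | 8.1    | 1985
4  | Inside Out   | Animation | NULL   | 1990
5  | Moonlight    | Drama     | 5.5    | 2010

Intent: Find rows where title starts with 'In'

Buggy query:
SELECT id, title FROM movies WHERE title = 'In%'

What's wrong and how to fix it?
Bug: '=' compares the literal string including the % character; pattern matching needs LIKE

Fix: Replace '=' with LIKE so 'In%' is treated as a pattern

Corrected query:
SELECT id, title FROM movies WHERE title LIKE 'In%'

Result:
id | title       
---+-------------
1  | Interstellar
4  | Inside Out  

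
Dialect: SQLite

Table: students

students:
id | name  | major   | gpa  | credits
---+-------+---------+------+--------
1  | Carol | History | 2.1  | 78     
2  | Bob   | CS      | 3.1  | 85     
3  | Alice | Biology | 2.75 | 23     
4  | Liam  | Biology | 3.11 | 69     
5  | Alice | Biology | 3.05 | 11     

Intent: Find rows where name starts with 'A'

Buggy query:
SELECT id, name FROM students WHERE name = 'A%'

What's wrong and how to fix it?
Bug: '=' compares the literal string including the % character; pattern matching needs LIKE

Fix: Use LIKE for wildcard pattern matching

Corrected query:
SELECT id, name FROM students WHERE name LIKE 'A%'

Result:
id | name 
---+------
3  | Alice
5  | Alice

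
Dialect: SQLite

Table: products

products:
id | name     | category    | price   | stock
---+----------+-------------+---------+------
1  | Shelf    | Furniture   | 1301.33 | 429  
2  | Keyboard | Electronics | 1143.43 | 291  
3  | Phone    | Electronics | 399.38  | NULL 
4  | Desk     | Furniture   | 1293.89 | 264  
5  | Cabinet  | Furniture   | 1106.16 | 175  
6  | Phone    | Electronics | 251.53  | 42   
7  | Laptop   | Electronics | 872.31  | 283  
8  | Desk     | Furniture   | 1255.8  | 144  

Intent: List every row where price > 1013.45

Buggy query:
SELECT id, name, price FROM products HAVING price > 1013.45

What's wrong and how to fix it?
Bug: HAVING filters the output of aggregation, but this query has no GROUP BY and no aggregate functions, so SQLite rejects it (HAVING clause on a non-aggregate query); the condition here is per row

Fix: Use WHERE for row-level filtering

Corrected query:
SELECT id, name, price FROM products WHERE price > 1013.45

Result:
id | name     | price  
---+----------+--------
1  | Shelf    | 1301.33
2  | Keyboard | 1143.43
4  | Desk     | 1293.89
5  | Cabinet  | 1106.16
8  | Desk     | 1255.8 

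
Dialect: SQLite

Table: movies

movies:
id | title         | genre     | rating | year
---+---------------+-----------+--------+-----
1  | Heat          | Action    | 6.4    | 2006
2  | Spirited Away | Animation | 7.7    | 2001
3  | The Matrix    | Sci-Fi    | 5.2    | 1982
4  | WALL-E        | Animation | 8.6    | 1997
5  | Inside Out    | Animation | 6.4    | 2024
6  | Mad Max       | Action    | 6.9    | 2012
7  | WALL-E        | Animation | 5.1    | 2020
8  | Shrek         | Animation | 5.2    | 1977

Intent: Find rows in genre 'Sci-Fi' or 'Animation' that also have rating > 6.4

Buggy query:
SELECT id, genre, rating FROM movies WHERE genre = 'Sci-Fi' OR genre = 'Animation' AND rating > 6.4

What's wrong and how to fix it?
Bug: Without parentheses, AND is evaluated before OR, so the rating filter only applies to the 'Animation' branch

Fix: Add parentheses around the OR so the AND applies to both alternatives

Corrected query:
SELECT id, genre, rating FROM movies WHERE (genre = 'Sci-Fi' OR genre = 'Animation') AND rating > 6.4

Result:
id | genre     | rating
---+-----------+-------
2  | Animation | 7.7   
4  | Animation | 8.6   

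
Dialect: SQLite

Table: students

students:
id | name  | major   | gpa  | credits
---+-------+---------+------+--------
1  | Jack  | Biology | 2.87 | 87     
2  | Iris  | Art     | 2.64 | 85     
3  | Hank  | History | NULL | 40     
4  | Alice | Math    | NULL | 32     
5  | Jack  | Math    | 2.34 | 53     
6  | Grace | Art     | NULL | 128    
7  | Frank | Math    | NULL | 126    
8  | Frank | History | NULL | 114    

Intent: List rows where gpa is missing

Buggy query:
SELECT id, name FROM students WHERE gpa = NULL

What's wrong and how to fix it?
Bug: Comparing to NULL with '=' never matches; NULL = NULL is unknown, not true

Fix: Replace '= NULL' with 'IS NULL'

Corrected query:
SELECT id, name FROM students WHERE gpa IS NULL

Result:
id | name 
---+------
3  | Hank 
4  | Alice
6  | Grace
7  | Frank
8  | Frank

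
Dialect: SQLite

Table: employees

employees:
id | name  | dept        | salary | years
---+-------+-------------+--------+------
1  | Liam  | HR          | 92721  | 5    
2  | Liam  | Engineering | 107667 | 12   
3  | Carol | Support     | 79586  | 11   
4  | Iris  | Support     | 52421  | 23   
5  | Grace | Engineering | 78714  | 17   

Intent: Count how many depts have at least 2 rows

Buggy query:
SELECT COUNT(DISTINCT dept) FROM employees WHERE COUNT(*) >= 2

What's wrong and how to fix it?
Bug: COUNT(*) cannot appear in WHERE; the per-group count doesn't exist yet

Fix: Group first with HAVING COUNT(*) >= 2, then COUNT the resulting groups

Corrected query:
SELECT COUNT(*) FROM (SELECT dept FROM employees GROUP BY dept HAVING COUNT(*) >= 2)

Result:
COUNT(*)
--------
2       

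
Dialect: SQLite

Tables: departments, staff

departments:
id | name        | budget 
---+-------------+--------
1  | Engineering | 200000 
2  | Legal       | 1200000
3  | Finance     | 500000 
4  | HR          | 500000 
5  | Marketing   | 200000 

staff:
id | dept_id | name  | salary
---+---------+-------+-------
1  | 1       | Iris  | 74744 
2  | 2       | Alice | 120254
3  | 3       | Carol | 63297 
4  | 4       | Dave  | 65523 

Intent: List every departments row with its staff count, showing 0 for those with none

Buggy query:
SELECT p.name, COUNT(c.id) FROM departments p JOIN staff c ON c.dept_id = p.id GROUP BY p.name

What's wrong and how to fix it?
Bug: INNER JOIN drops departments rows that have no matching staff rows

Fix: Use LEFT JOIN so parents without children still appear (COUNT(c.id) gives 0)

Corrected query:
SELECT p.name, COUNT(c.id) FROM departments p LEFT JOIN staff c ON c.dept_id = p.id GROUP BY p.name

Result:
name        | COUNT(c.id)
------------+------------
Engineering | 1          
Finance     | 1          
HR          | 1          
Legal       | 1          
Marketing   | 0          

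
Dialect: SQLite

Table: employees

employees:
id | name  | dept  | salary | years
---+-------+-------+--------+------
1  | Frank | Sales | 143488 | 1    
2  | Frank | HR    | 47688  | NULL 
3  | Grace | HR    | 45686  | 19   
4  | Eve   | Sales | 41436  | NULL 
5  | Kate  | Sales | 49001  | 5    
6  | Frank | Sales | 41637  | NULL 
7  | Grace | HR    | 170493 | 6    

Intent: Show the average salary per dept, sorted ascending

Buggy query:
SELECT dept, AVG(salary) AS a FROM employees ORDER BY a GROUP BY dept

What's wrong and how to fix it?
Bug: ORDER BY appears before GROUP BY; SQL clause order requires GROUP BY first

Fix: Move ORDER BY to the end, after GROUP BY

Corrected query:
SELECT dept, AVG(salary) AS a FROM employees GROUP BY dept ORDER BY a

Result:
dept  | a           
------+-------------
Sales | 68890.5     
HR    | 87955.666667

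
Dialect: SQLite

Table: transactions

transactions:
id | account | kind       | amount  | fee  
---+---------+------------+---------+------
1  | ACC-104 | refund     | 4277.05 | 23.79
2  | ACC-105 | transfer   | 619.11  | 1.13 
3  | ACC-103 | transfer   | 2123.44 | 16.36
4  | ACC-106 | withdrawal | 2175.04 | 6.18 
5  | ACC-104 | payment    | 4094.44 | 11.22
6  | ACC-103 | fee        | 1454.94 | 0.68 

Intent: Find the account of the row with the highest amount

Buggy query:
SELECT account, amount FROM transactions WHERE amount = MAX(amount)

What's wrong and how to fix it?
Bug: WHERE is evaluated per row; an aggregate over the whole table isn't defined there

Fix: Wrap MAX in a scalar subquery so WHERE compares against a single value

Corrected query:
SELECT account, amount FROM transactions WHERE amount = (SELECT MAX(amount) FROM transactions)

Result:
account | amount 
--------+--------
ACC-104 | 4277.05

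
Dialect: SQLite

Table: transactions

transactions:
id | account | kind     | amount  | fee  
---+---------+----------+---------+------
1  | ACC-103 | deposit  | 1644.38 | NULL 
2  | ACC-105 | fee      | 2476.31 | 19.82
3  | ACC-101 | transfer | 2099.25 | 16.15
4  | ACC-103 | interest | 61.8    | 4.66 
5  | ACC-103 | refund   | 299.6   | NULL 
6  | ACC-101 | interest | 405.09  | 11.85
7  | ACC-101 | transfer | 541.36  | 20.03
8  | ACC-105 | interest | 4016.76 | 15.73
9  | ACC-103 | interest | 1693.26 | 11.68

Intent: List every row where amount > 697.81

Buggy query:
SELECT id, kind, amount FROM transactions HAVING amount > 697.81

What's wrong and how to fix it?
Bug: HAVING filters the output of aggregation, but this query has no GROUP BY and no aggregate functions, so SQLite rejects it (HAVING clause on a non-aggregate query); the condition here is per row

Fix: Use WHERE for row-level filtering

Corrected query:
SELECT id, kind, amount FROM transactions WHERE amount > 697.81

Result:
id | kind     | amount 
---+----------+--------
1  | deposit  | 1644.38
2  | fee      | 2476.31
3  | transfer | 2099.25
8  | interest | 4016.76
9  | interest | 1693.26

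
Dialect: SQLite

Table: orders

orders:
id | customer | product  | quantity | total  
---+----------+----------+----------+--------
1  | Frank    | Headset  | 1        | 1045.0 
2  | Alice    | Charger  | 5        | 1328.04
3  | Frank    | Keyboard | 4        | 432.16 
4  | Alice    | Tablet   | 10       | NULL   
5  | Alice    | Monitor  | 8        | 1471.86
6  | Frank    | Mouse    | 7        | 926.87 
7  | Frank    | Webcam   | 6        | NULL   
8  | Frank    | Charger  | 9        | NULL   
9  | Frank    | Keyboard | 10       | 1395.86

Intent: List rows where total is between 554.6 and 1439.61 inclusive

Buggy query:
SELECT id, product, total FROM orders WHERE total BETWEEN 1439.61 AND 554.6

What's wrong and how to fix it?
Bug: BETWEEN expects the lower bound first; with 1439.61 AND 554.6 the range is empty

Fix: Write BETWEEN 554.6 AND 1439.61

Corrected query:
SELECT id, product, total FROM orders WHERE total BETWEEN 554.6 AND 1439.61

Result:
id | product  | total  
---+----------+--------
1  | Headset  | 1045   
2  | Charger  | 1328.04
6  | Mouse    | 926.87 
9  | Keyboard | 1395.86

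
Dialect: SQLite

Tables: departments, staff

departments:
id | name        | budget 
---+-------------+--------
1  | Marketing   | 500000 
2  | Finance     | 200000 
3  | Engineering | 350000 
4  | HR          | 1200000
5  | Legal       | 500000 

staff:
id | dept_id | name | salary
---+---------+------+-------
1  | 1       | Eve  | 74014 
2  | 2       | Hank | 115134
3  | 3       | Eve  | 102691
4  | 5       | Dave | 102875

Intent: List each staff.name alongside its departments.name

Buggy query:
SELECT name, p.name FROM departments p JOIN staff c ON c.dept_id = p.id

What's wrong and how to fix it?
Bug: Both tables have a 'name' column; the unqualified reference is ambiguous

Fix: Qualify the column with its table alias (c.name)

Corrected query:
SELECT c.name, p.name FROM departments p JOIN staff c ON c.dept_id = p.id

Result:
name | name       
-----+------------
Eve  | Marketing  
Hank | Finance    
Eve  | Engineering
Dave | Legal      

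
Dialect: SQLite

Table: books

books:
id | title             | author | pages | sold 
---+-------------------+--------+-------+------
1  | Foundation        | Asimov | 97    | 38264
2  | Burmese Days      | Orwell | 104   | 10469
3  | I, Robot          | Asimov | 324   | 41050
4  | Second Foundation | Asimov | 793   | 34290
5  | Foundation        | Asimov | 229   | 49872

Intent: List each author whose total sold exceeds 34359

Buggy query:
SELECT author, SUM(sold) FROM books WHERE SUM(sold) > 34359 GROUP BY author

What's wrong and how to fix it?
Bug: WHERE runs before GROUP BY, so aggregates aren't available there

Fix: Move the aggregate condition to a HAVING clause

Corrected query:
SELECT author, SUM(sold) FROM books GROUP BY author HAVING SUM(sold) > 34359

Result:
author | SUM(sold)
-------+----------
Asimov | 163476   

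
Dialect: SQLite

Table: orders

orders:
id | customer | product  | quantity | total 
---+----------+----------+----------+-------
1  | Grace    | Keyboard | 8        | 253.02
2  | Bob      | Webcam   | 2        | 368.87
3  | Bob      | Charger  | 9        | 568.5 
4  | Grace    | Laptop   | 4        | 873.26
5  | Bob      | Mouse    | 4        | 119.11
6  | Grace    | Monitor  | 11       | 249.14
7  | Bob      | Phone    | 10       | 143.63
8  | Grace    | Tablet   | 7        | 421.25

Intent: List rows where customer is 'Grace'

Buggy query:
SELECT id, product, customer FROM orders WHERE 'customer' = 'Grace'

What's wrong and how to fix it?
Bug: 'customer' in single quotes is a string literal, not the column; the comparison is literal-vs-literal and never true

Fix: Reference the column as customer without single quotes

Corrected query:
SELECT id, product, customer FROM orders WHERE customer = 'Grace'

Result:
id | product  | customer
---+----------+---------
1  | Keyboard | Grace   
4  | Laptop   | Grace   
6  | Monitor  | Grace   
8  | Tablet   | Grace   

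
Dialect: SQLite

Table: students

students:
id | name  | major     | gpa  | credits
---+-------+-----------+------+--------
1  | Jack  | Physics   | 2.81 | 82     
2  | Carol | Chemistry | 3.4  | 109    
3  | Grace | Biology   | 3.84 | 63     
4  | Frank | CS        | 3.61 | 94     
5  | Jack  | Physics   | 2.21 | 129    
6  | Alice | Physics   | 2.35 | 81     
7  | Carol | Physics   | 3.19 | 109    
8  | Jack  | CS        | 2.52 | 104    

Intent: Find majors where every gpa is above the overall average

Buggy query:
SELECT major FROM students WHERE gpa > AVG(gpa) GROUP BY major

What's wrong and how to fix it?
Bug: WHERE evaluates per row before aggregation, so AVG() is unavailable

Fix: Compute the overall average in a scalar subquery and compare each group's MIN against it in HAVING

Corrected query:
SELECT major FROM students GROUP BY major HAVING MIN(gpa) > (SELECT AVG(gpa) FROM students)

Result:
major    
---------
Biology  
Chemistry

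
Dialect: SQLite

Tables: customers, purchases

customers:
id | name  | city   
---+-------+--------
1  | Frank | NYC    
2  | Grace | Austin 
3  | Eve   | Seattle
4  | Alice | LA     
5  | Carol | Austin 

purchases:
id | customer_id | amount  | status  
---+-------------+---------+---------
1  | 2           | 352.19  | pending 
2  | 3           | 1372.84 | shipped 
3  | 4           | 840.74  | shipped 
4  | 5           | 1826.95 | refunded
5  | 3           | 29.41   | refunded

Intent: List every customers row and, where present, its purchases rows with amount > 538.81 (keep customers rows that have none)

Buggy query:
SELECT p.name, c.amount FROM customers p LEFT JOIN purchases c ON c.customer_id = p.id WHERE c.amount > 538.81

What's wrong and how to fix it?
Bug: Filtering c.amount in WHERE discards the NULL rows produced by LEFT JOIN, turning it into an inner join

Fix: Move the right-table condition into the ON clause so unmatched parents are kept

Corrected query:
SELECT p.name, c.amount FROM customers p LEFT JOIN purchases c ON c.customer_id = p.id AND c.amount > 538.81

Result:
name  | amount 
------+--------
Frank | NULL   
Grace | NULL   
Eve   | 1372.84
Alice | 840.74 
Carol | 1826.95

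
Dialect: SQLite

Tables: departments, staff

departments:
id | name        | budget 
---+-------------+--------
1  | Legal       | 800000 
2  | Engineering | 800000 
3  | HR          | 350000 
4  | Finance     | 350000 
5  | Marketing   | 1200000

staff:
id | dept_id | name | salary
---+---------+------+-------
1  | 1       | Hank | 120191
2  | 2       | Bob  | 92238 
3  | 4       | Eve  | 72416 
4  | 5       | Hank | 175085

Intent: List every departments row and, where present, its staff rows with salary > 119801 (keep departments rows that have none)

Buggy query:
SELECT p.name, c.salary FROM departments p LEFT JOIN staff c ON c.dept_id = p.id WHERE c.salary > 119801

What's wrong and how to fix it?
Bug: A WHERE condition on the right-hand table after LEFT JOIN drops unmatched parents

Fix: Move the right-table condition into the ON clause so unmatched parents are kept

Corrected query:
SELECT p.name, c.salary FROM departments p LEFT JOIN staff c ON c.dept_id = p.id AND c.salary > 119801

Result:
name        | salary
------------+-------
Legal       | 120191
Engineering | NULL  
HR          | NULL  
Finance     | NULL  
Marketing   | 175085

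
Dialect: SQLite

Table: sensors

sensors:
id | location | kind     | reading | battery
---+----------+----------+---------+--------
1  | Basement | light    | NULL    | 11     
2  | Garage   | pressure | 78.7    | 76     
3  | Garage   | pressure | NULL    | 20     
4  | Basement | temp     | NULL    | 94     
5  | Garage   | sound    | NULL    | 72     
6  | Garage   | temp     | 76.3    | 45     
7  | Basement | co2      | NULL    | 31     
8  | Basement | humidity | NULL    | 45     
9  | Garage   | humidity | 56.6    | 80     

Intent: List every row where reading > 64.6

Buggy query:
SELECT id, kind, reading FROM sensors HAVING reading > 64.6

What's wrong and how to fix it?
Bug: HAVING filters the output of aggregation, but this query has no GROUP BY and no aggregate functions, so SQLite rejects it (HAVING clause on a non-aggregate query); the condition here is per row

Fix: Use WHERE for row-level filtering

Corrected query:
SELECT id, kind, reading FROM sensors WHERE reading > 64.6

Result:
id | kind     | reading
---+----------+--------
2  | pressure | 78.7   
6  | temp     | 76.3   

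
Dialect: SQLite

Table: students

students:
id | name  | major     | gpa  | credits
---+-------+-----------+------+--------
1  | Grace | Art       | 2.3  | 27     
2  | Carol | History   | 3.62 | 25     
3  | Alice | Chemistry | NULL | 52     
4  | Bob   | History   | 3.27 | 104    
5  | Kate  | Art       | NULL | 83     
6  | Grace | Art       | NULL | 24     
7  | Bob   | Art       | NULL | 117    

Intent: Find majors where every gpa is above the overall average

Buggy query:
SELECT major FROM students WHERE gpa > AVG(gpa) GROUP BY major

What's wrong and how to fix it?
Bug: AVG() is an aggregate; it can't sit directly in WHERE

Fix: Compute the overall average in a scalar subquery and compare each group's MIN against it in HAVING

Corrected query:
SELECT major FROM students GROUP BY major HAVING MIN(gpa) > (SELECT AVG(gpa) FROM students)

Result:
major  
-------
History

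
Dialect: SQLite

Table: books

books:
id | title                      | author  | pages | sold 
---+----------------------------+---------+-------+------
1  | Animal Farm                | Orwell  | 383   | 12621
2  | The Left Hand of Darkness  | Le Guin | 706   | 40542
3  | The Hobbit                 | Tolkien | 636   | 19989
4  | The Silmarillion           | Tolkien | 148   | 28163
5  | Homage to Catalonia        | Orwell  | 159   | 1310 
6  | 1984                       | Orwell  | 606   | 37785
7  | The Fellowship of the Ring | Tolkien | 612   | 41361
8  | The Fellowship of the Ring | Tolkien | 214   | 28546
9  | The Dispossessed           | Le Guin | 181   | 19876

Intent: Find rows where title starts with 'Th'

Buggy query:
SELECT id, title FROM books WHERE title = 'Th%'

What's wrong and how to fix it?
Bug: Wildcards only work with LIKE; '=' treats '%' as a literal character

Fix: Use LIKE for wildcard pattern matching

Corrected query:
SELECT id, title FROM books WHERE title LIKE 'Th%'

Result:
id | title                     
---+---------------------------
2  | The Left Hand of Darkness 
3  | The Hobbit                
4  | The Silmarillion          
7  | The Fellowship of the Ring
8  | The Fellowship of the Ring
9  | The Dispossessed          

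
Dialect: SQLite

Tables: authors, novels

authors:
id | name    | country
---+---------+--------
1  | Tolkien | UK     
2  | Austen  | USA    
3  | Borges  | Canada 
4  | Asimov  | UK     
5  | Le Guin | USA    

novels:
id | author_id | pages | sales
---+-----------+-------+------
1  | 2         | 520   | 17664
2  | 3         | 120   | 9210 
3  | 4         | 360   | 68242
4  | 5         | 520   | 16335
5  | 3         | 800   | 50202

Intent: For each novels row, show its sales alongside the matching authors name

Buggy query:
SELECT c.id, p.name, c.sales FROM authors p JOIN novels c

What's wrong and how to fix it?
Bug: JOIN with no ON clause produces a cartesian product; every novels row pairs with every authors row

Fix: Add ON c.author_id = p.id to the JOIN

Corrected query:
SELECT c.id, p.name, c.sales FROM authors p JOIN novels c ON c.author_id = p.id

Result:
id | name    | sales
---+---------+------
1  | Austen  | 17664
2  | Borges  | 9210 
3  | Asimov  | 68242
4  | Le Guin | 16335
5  | Borges  | 50202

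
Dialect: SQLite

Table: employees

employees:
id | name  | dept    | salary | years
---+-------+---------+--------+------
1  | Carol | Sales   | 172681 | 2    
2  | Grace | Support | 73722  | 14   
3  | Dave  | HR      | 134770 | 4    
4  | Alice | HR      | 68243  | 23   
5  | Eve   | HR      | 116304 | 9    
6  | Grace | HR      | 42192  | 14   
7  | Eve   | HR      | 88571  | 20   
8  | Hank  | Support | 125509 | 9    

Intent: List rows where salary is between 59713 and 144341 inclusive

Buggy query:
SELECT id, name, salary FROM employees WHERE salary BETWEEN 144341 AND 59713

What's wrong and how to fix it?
Bug: The bounds are reversed; BETWEEN a AND b requires a <= b to match anything

Fix: Swap the bounds so the smaller value comes first

Corrected query:
SELECT id, name, salary FROM employees WHERE salary BETWEEN 59713 AND 144341

Result:
id | name  | salary
---+-------+-------
2  | Grace | 73722 
3  | Dave  | 134770
4  | Alice | 68243 
5  | Eve   | 116304
7  | Eve   | 88571 
8  | Hank  | 125509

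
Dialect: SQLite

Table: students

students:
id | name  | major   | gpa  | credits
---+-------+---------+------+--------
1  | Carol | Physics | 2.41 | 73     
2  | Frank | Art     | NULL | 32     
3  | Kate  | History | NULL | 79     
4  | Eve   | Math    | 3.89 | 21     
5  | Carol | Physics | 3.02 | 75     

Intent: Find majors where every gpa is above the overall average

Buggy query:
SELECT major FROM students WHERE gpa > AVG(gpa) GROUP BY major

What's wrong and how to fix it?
Bug: WHERE evaluates per row before aggregation, so AVG() is unavailable

Fix: Compute the overall average in a scalar subquery and compare each group's MIN against it in HAVING

Corrected query:
SELECT major FROM students GROUP BY major HAVING MIN(gpa) > (SELECT AVG(gpa) FROM students)

Result:
major
-----
Math 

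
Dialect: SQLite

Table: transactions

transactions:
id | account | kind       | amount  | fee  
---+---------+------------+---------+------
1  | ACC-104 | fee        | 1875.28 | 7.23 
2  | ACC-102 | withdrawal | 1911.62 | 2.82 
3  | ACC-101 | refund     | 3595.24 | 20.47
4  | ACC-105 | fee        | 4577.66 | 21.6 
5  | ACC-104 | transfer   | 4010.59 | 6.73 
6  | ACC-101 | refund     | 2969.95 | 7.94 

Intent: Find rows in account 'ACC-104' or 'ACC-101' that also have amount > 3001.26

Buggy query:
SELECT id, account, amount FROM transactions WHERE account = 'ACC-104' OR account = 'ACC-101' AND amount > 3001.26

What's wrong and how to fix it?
Bug: Without parentheses, AND is evaluated before OR, so the amount filter only applies to the 'ACC-101' branch

Fix: Group the OR with parentheses (or use IN), then AND the threshold

Corrected query:
SELECT id, account, amount FROM transactions WHERE (account = 'ACC-104' OR account = 'ACC-101') AND amount > 3001.26

Result:
id | account | amount 
---+---------+--------
3  | ACC-101 | 3595.24
5  | ACC-104 | 4010.59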